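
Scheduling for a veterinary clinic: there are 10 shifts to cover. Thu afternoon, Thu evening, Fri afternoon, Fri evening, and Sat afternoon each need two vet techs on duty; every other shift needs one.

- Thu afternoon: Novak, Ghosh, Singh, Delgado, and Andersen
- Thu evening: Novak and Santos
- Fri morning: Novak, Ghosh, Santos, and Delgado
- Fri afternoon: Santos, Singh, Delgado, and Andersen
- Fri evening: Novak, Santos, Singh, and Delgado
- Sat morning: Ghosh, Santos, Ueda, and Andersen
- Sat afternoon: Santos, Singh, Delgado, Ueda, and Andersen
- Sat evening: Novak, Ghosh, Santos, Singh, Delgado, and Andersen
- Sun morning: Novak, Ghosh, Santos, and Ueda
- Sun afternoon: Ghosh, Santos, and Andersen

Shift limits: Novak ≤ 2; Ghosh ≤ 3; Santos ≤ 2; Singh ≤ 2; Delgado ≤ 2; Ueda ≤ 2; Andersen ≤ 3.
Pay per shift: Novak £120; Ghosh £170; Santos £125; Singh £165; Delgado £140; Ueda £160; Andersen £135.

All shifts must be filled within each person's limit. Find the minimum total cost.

Thu evening can only be covered by Novak and Santos, so that assignment is forced.
Picking the cheapest available vet tech for each shift independently would cost £1875, but that ignores the shift limits.
An optimal schedule: Thu afternoon→Andersen+Ghosh, Thu evening→Novak+Santos, Fri morning→Novak, Fri afternoon→Andersen+Delgado, Fri evening→Delgado+Singh, Sat morning→Andersen, Sat afternoon→Ueda+Singh, Sat evening→Ghosh, Sun morning→Ueda, Sun afternoon→Santos.
Total: 135 + 170 + 120 + 125 + 120 + 135 + 140 + 140 + 165 + 135 + 160 + 165 + 170 + 160 + 125 = £2165.

£2165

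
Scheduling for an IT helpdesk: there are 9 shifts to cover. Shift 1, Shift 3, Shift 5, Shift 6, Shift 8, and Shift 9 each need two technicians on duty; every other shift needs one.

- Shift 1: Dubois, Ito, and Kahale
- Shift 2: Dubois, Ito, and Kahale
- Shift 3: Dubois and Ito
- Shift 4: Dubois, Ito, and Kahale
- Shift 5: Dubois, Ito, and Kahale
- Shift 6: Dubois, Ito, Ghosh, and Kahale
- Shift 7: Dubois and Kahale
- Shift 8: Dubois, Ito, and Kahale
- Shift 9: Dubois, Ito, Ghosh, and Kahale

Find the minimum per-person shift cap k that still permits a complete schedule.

5

With 4 technicians and 15 worker-slots to fill, someone must work at least ⌈15/4⌉ = 4 shifts, so k ≥ 4.
k = 4 is infeasible (exhaustive check).
k = 5 works: Shift 1→Dubois+Ito, Shift 2→Dubois, Shift 3→Dubois+Ito, Shift 4→Dubois, Shift 5→Ito+Kahale, Shift 6→Ito+Ghosh, Shift 7→Dubois, Shift 8→Ito+Kahale, Shift 9→Ghosh+Kahale.
Loads: Dubois 5, Ito 5, Ghosh 2, Kahale 3 — all ≤ 5.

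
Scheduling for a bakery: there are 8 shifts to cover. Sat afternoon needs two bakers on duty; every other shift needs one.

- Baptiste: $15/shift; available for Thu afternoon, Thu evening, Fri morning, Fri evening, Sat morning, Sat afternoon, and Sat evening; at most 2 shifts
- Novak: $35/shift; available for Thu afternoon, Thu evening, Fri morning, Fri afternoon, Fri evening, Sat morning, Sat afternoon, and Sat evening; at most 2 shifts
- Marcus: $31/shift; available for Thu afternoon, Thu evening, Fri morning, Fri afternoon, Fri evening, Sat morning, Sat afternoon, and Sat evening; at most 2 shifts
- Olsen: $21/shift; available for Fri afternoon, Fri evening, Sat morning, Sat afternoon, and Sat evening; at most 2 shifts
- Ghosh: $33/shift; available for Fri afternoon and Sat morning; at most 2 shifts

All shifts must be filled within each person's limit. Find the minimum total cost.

$235

Picking the cheapest available baker for each shift independently would cost $147, but that ignores the shift limits.
An optimal schedule: Thu afternoon→Baptiste, Thu evening→Baptiste, Fri morning→Marcus, Fri afternoon→Ghosh, Fri evening→Olsen, Sat morning→Ghosh, Sat afternoon→Marcus+Novak, Sat evening→Olsen.
Total: 15 + 15 + 31 + 33 + 21 + 33 + 31 + 35 + 21 = $235.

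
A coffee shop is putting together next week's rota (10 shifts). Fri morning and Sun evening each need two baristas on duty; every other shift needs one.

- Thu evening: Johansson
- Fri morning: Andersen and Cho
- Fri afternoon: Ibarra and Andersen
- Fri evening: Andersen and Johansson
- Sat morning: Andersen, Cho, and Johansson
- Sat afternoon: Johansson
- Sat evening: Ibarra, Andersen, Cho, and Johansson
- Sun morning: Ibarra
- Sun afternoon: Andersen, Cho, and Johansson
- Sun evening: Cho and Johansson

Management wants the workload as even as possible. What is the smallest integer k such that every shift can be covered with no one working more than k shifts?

With 4 baristas and 12 worker-slots to fill, someone must work at least ⌈12/4⌉ = 3 shifts, so k ≥ 3.
k = 3 works: Thu evening→Johansson, Fri morning→Andersen+Cho, Fri afternoon→Ibarra, Fri evening→Andersen, Sat morning→Andersen, Sat afternoon→Johansson, Sat evening→Ibarra, Sun morning→Ibarra, Sun afternoon→Cho, Sun evening→Cho+Johansson.
Loads: Ibarra 3, Andersen 3, Cho 3, Johansson 3 — all ≤ 3.

3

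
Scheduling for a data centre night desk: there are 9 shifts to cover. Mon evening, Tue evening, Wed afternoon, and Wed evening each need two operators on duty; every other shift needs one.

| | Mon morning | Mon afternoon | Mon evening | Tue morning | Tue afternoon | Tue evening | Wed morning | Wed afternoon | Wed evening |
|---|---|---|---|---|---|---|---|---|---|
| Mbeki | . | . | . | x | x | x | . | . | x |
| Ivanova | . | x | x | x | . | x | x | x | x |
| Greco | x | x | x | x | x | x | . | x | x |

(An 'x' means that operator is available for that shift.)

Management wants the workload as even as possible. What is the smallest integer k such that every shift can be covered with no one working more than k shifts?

With 3 operators and 13 worker-slots to fill, someone must work at least ⌈13/3⌉ = 5 shifts, so k ≥ 5.
k = 5 works: Mon morning→Greco, Mon afternoon→Ivanova, Mon evening→Ivanova+Greco, Tue morning→Mbeki, Tue afternoon→Mbeki, Tue evening→Mbeki+Ivanova, Wed morning→Ivanova, Wed afternoon→Ivanova+Greco, Wed evening→Mbeki+Greco.
Loads: Mbeki 4, Ivanova 5, Greco 4 — all ≤ 5.

5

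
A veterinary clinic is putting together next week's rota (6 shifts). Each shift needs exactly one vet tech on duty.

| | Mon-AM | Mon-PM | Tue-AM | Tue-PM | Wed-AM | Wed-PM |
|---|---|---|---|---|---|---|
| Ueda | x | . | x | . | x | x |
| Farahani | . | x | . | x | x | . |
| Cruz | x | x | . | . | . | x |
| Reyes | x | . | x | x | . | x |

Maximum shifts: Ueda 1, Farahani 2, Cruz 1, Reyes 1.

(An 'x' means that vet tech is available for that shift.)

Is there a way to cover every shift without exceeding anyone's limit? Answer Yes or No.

Total capacity is 1+2+1+1 = 5 but 6 worker-slots are needed — infeasible.

No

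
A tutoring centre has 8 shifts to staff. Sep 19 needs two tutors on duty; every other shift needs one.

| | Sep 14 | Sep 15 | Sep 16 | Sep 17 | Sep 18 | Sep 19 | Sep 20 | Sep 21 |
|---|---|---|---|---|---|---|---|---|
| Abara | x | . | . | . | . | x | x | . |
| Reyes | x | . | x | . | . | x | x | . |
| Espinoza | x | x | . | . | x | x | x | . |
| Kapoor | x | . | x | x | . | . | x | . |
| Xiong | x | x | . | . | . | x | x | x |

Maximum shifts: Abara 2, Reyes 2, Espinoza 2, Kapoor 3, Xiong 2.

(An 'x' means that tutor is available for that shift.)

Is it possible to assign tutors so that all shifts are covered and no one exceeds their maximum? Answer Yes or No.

Sep 17 can only be covered by Kapoor, so that assignment is forced.
Sep 18 can only be covered by Espinoza, so that assignment is forced.
Sep 21 can only be covered by Xiong, so that assignment is forced.
One valid schedule: Sep 14→Abara, Sep 15→Espinoza, Sep 16→Reyes, Sep 17→Kapoor, Sep 18→Espinoza, Sep 19→Reyes+Xiong, Sep 20→Abara, Sep 21→Xiong.
Loads: Abara 2/2, Reyes 2/2, Espinoza 2/2, Kapoor 1/3, Xiong 2/2 — all within limits.

Yes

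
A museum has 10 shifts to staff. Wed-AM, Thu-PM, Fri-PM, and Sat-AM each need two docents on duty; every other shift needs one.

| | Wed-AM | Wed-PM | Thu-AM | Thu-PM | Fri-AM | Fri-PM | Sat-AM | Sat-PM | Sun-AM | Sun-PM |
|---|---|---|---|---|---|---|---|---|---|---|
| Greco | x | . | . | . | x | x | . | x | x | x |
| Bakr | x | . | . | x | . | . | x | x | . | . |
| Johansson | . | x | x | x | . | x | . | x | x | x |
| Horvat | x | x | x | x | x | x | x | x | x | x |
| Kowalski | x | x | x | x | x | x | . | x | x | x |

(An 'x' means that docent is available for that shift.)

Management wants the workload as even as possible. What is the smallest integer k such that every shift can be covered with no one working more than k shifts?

3

With 5 docents and 14 worker-slots to fill, someone must work at least ⌈14/5⌉ = 3 shifts, so k ≥ 3.
k = 3 works: Wed-AM→Bakr+Horvat, Wed-PM→Johansson, Thu-AM→Johansson, Thu-PM→Johansson+Kowalski, Fri-AM→Greco, Fri-PM→Horvat+Kowalski, Sat-AM→Bakr+Horvat, Sat-PM→Bakr, Sun-AM→Greco, Sun-PM→Greco.
Loads: Greco 3, Bakr 3, Johansson 3, Horvat 3, Kowalski 2 — all ≤ 3.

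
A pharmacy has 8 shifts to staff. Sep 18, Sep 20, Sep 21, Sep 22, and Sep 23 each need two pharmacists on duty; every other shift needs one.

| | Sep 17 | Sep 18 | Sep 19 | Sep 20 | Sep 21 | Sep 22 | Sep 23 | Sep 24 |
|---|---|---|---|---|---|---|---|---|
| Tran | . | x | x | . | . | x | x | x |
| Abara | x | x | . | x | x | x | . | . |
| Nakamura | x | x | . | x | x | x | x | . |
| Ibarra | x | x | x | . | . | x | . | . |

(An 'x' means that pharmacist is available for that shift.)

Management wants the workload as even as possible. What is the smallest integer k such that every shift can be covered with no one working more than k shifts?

4

With 4 pharmacists and 13 worker-slots to fill, someone must work at least ⌈13/4⌉ = 4 shifts, so k ≥ 4.
k = 4 works: Sep 17→Abara, Sep 18→Tran+Abara, Sep 19→Tran, Sep 20→Abara+Nakamura, Sep 21→Abara+Nakamura, Sep 22→Nakamura+Ibarra, Sep 23→Tran+Nakamura, Sep 24→Tran.
Loads: Tran 4, Abara 4, Nakamura 4, Ibarra 1 — all ≤ 4.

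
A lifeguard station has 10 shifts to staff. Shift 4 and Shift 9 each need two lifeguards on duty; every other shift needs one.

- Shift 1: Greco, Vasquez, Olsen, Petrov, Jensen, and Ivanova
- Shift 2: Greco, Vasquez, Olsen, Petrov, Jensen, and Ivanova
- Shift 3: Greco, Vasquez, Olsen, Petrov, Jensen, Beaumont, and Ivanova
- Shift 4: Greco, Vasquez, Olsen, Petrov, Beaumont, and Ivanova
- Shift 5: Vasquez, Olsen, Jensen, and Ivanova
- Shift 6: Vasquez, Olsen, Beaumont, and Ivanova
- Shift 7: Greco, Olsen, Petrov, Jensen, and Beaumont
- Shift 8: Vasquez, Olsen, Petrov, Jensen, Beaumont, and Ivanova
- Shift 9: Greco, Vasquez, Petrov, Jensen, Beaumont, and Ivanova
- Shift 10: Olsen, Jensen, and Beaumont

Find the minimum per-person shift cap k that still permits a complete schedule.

With 7 lifeguards and 12 worker-slots to fill, someone must work at least ⌈12/7⌉ = 2 shifts, so k ≥ 2.
k = 2 works: Shift 1→Greco, Shift 2→Olsen, Shift 3→Petrov, Shift 4→Beaumont+Ivanova, Shift 5→Vasquez, Shift 6→Vasquez, Shift 7→Greco, Shift 8→Petrov, Shift 9→Jensen+Beaumont, Shift 10→Olsen.
Loads: Greco 2, Vasquez 2, Olsen 2, Petrov 2, Jensen 1, Beaumont 2, Ivanova 1 — all ≤ 2.

2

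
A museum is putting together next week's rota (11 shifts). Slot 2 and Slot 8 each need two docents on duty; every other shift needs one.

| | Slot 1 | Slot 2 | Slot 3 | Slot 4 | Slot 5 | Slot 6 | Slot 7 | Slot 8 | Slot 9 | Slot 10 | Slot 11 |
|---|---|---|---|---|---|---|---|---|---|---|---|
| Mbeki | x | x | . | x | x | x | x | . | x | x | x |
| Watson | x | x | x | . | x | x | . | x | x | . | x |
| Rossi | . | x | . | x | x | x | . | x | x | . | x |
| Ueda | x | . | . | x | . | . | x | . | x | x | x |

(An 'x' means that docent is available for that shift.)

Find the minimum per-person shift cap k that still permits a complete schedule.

4

With 4 docents and 13 worker-slots to fill, someone must work at least ⌈13/4⌉ = 4 shifts, so k ≥ 4.
k = 4 works: Slot 1→Mbeki, Slot 2→Mbeki+Watson, Slot 3→Watson, Slot 4→Rossi, Slot 5→Watson, Slot 6→Rossi, Slot 7→Mbeki, Slot 8→Watson+Rossi, Slot 9→Rossi, Slot 10→Mbeki, Slot 11→Ueda.
Loads: Mbeki 4, Watson 4, Rossi 4, Ueda 1 — all ≤ 4.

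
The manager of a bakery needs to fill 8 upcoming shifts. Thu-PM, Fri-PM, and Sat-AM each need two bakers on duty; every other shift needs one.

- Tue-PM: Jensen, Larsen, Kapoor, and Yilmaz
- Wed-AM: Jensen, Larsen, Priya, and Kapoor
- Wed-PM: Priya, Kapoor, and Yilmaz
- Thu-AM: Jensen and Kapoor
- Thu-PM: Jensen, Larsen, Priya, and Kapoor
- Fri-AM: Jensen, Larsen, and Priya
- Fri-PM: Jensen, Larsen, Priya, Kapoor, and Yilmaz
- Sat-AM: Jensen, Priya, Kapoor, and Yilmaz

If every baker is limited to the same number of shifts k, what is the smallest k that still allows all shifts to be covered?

3

With 5 bakers and 11 worker-slots to fill, someone must work at least ⌈11/5⌉ = 3 shifts, so k ≥ 3.
k = 3 works: Tue-PM→Jensen, Wed-AM→Larsen, Wed-PM→Priya, Thu-AM→Jensen, Thu-PM→Larsen+Priya, Fri-AM→Jensen, Fri-PM→Larsen+Kapoor, Sat-AM→Priya+Kapoor.
Loads: Jensen 3, Larsen 3, Priya 3, Kapoor 2, Yilmaz 0 — all ≤ 3.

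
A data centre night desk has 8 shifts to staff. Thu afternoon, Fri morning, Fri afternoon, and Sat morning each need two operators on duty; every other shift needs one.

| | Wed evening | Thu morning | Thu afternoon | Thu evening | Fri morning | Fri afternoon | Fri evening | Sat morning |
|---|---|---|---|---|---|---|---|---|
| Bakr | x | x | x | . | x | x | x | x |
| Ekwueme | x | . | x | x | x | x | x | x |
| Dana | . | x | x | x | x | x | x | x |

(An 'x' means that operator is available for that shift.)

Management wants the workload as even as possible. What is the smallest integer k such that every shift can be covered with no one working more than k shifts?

With 3 operators and 12 worker-slots to fill, someone must work at least ⌈12/3⌉ = 4 shifts, so k ≥ 4.
k = 4 works: Wed evening→Bakr, Thu morning→Bakr, Thu afternoon→Bakr+Ekwueme, Thu evening→Ekwueme, Fri morning→Bakr+Dana, Fri afternoon→Ekwueme+Dana, Fri evening→Dana, Sat morning→Ekwueme+Dana.
Loads: Bakr 4, Ekwueme 4, Dana 4 — all ≤ 4.

4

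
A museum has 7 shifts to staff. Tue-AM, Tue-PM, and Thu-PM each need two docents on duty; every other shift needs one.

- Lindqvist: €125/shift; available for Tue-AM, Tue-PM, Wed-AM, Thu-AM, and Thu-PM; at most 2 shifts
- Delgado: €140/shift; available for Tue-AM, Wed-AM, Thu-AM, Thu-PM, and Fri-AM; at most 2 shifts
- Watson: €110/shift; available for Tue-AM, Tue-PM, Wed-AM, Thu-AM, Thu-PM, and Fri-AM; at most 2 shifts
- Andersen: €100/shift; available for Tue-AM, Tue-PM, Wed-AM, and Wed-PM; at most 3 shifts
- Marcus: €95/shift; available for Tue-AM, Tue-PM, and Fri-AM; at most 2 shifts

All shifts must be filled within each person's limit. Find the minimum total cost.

€1100

Wed-PM can only be covered by Andersen, so that assignment is forced.
Picking the cheapest available docent for each shift independently would cost €1030, but that ignores the shift limits.
An optimal schedule: Tue-AM→Lindqvist+Delgado, Tue-PM→Marcus+Andersen, Wed-AM→Andersen, Wed-PM→Andersen, Thu-AM→Watson, Thu-PM→Watson+Lindqvist, Fri-AM→Marcus.
Total: 125 + 140 + 95 + 100 + 100 + 100 + 110 + 110 + 125 + 95 = €1100.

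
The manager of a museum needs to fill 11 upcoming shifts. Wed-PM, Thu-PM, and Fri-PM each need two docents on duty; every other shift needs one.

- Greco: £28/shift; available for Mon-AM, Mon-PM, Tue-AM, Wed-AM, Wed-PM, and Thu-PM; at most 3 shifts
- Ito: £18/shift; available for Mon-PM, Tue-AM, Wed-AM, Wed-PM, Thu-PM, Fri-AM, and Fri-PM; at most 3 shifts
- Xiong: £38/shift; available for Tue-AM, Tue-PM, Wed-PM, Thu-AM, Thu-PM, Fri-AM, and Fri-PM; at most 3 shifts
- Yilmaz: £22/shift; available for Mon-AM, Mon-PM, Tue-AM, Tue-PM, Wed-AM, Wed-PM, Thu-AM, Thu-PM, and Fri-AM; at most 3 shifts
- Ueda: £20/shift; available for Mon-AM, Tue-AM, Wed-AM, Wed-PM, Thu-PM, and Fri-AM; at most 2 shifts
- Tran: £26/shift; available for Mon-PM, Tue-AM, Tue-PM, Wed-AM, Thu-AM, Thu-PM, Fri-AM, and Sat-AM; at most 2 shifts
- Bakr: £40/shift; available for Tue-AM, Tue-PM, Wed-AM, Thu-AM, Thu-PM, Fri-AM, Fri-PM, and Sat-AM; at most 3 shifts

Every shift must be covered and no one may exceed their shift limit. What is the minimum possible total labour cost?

£334

Picking the cheapest available docent for each shift independently would cost £294, but that ignores the shift limits.
An optimal schedule: Mon-AM→Ueda, Mon-PM→Ito, Tue-AM→Greco, Tue-PM→Yilmaz, Wed-AM→Ito, Wed-PM→Yilmaz+Greco, Thu-AM→Yilmaz, Thu-PM→Tran+Greco, Fri-AM→Ueda, Fri-PM→Ito+Xiong, Sat-AM→Tran.
Total: 20 + 18 + 28 + 22 + 18 + 22 + 28 + 22 + 26 + 28 + 20 + 18 + 38 + 26 = £334.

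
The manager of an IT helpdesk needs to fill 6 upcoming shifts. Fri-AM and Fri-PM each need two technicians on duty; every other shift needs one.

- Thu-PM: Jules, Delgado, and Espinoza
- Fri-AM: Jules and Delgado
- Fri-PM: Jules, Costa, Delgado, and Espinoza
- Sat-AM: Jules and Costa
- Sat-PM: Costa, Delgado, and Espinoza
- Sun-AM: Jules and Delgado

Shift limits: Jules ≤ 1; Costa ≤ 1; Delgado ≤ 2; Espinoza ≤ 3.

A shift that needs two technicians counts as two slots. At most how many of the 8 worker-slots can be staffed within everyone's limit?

Total capacity across all technicians is 1+1+2+3 = 7, and 8 slots are needed, so at most 7 can be filled.
An assignment achieving 7: Thu-PM→Espinoza, Fri-AM→Jules+Delgado, Fri-PM→Espinoza, Sat-AM→Costa, Sat-PM→Espinoza, Sun-AM→Delgado.
Loads: Jules 1/1, Costa 1/1, Delgado 2/2, Espinoza 3/3.

7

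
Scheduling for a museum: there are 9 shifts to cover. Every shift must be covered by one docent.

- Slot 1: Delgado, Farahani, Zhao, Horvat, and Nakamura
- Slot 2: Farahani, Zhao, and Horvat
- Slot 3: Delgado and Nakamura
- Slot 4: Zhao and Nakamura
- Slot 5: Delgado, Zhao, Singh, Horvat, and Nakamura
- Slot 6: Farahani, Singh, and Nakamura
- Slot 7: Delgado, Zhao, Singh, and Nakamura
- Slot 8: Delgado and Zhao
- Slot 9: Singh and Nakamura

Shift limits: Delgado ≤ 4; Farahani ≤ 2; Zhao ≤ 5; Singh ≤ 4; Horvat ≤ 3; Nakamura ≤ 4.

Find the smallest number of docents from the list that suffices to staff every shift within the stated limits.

2

9 slots to fill and no one can take more than 5, so at least ⌈9/5⌉ = 2 docents are needed.
Zhao and Nakamura alone can cover everything: Slot 1→Zhao, Slot 2→Zhao, Slot 3→Nakamura, Slot 4→Zhao, Slot 5→Zhao, Slot 6→Nakamura, Slot 7→Nakamura, Slot 8→Zhao, Slot 9→Nakamura.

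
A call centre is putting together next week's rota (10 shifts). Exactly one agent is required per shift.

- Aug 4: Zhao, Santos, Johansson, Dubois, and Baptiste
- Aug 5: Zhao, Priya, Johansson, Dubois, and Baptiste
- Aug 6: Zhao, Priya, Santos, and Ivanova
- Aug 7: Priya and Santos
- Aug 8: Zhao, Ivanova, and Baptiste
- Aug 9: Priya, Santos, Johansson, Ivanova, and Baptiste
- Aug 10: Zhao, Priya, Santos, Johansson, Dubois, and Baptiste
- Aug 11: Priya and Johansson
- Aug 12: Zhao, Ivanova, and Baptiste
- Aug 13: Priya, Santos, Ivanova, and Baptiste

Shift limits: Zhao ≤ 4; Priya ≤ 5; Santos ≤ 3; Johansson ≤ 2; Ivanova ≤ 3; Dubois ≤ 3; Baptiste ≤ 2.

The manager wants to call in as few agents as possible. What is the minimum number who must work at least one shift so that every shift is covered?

3

10 slots to fill and no one can take more than 5, so at least ⌈10/5⌉ = 2 agents are needed.
Any 2 agents together have capacity at most 5+4 = 9 < 10 slots, so 2 can never suffice.
Zhao, Priya, and Santos alone can cover everything: Aug 4→Zhao, Aug 5→Zhao, Aug 6→Priya, Aug 7→Priya, Aug 8→Zhao, Aug 9→Priya, Aug 10→Santos, Aug 11→Priya, Aug 12→Zhao, Aug 13→Priya.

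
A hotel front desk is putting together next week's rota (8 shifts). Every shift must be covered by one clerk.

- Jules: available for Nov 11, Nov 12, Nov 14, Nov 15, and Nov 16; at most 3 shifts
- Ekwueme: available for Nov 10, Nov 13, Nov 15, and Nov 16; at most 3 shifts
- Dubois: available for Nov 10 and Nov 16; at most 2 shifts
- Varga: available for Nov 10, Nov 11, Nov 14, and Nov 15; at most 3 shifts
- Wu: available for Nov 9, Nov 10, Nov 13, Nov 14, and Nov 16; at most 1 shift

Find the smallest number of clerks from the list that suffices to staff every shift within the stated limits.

4

8 slots to fill and no one can take more than 3, so at least ⌈8/3⌉ = 3 clerks are needed.
No set of 3 clerks can cover every shift (each such set leaves at least one shift with no one available or exceeds a cap).
Jules, Ekwueme, Dubois, and Wu alone can cover everything: Nov 9→Wu, Nov 10→Ekwueme, Nov 11→Jules, Nov 12→Jules, Nov 13→Ekwueme, Nov 14→Jules, Nov 15→Ekwueme, Nov 16→Dubois.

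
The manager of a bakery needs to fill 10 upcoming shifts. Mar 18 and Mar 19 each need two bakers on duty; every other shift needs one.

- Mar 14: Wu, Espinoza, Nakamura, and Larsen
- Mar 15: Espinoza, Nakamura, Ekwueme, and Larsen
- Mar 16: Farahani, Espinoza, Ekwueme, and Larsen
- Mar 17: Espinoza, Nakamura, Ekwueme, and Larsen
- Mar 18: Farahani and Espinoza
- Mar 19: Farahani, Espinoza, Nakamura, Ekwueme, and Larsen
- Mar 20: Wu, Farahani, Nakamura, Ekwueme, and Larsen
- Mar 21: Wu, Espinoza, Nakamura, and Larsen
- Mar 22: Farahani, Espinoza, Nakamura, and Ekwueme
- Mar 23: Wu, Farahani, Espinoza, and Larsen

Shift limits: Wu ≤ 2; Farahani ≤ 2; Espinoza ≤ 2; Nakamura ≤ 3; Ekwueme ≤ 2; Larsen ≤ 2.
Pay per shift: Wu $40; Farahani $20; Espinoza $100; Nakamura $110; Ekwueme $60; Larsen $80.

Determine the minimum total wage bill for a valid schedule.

Mar 18 can only be covered by Farahani and Espinoza, so that assignment is forced.
Picking the cheapest available baker for each shift independently would cost $480, but that ignores the shift limits.
An optimal schedule: Mar 14→Wu, Mar 15→Ekwueme, Mar 16→Farahani, Mar 17→Ekwueme, Mar 18→Farahani+Espinoza, Mar 19→Larsen+Nakamura, Mar 20→Nakamura, Mar 21→Wu, Mar 22→Espinoza, Mar 23→Larsen.
Total: 40 + 60 + 20 + 60 + 20 + 100 + 80 + 110 + 110 + 40 + 100 + 80 = $820.

$820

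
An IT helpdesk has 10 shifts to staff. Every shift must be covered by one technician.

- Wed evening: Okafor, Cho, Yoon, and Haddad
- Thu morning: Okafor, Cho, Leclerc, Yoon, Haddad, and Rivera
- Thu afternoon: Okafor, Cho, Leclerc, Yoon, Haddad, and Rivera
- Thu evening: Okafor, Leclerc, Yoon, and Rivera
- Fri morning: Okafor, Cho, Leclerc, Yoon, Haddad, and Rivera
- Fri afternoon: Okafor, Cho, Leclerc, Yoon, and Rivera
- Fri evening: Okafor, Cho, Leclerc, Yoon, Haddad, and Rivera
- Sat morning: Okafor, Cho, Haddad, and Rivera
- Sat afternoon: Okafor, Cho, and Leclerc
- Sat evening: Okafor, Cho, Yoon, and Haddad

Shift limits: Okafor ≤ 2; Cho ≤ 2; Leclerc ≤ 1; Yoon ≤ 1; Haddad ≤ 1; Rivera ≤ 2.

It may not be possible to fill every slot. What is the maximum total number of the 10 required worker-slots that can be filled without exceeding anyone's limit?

Total capacity across all technicians is 2+2+1+1+1+2 = 9, and 10 slots are needed, so at most 9 can be filled.
An assignment achieving 9: Wed evening→Okafor, Thu morning→Haddad, Thu afternoon→Rivera, Thu evening→Leclerc, Fri morning→Rivera, Fri afternoon→Yoon, Sat morning→Cho, Sat afternoon→Okafor, Sat evening→Cho.
Loads: Okafor 2/2, Cho 2/2, Leclerc 1/1, Yoon 1/1, Haddad 1/1, Rivera 2/2.

9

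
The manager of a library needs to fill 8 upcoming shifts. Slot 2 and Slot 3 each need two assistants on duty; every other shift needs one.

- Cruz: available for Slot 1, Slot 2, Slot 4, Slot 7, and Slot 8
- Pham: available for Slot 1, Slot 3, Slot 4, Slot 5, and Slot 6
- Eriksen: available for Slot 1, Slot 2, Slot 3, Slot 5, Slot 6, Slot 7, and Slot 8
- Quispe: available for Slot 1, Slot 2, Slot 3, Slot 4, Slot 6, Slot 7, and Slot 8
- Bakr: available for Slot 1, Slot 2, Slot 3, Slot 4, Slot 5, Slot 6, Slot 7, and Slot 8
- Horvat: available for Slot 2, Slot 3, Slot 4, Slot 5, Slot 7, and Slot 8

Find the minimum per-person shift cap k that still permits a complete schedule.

2

With 6 assistants and 10 worker-slots to fill, someone must work at least ⌈10/6⌉ = 2 shifts, so k ≥ 2.
k = 2 works: Slot 1→Cruz, Slot 2→Quispe+Bakr, Slot 3→Quispe+Bakr, Slot 4→Cruz, Slot 5→Pham, Slot 6→Pham, Slot 7→Eriksen, Slot 8→Eriksen.
Loads: Cruz 2, Pham 2, Eriksen 2, Quispe 2, Bakr 2, Horvat 0 — all ≤ 2.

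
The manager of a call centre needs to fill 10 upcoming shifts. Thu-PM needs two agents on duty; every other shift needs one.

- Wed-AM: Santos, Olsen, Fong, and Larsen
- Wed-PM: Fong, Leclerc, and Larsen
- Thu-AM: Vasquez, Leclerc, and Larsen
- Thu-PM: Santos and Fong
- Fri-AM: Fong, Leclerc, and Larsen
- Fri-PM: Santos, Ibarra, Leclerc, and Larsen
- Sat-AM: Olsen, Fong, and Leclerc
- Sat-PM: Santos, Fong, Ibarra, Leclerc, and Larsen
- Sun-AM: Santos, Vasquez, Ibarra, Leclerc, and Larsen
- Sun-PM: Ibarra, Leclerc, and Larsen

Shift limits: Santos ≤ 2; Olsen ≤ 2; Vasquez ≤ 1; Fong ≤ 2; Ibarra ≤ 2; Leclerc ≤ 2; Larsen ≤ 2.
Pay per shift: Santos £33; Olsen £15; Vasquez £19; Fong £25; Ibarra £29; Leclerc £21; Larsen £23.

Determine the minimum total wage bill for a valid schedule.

£249

Thu-PM can only be covered by Santos and Fong, so that assignment is forced.
Picking the cheapest available agent for each shift independently would cost £231, but that ignores the shift limits.
An optimal schedule: Wed-AM→Olsen, Wed-PM→Leclerc, Thu-AM→Vasquez, Thu-PM→Fong+Santos, Fri-AM→Leclerc, Fri-PM→Larsen, Sat-AM→Olsen, Sat-PM→Fong, Sun-AM→Ibarra, Sun-PM→Larsen.
Total: 15 + 21 + 19 + 25 + 33 + 21 + 23 + 15 + 25 + 29 + 23 = £249.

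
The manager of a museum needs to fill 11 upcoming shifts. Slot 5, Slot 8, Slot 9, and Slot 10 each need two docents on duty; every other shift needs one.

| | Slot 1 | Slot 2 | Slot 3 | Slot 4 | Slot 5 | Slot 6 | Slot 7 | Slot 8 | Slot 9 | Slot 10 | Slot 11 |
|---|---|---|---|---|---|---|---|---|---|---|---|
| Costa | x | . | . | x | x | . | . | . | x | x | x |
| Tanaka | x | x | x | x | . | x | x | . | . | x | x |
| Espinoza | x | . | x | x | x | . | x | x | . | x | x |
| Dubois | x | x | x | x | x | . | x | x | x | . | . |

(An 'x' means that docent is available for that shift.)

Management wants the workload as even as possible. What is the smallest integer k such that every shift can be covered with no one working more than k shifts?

4

With 4 docents and 15 worker-slots to fill, someone must work at least ⌈15/4⌉ = 4 shifts, so k ≥ 4.
k = 4 works: Slot 1→Espinoza, Slot 2→Tanaka, Slot 3→Tanaka, Slot 4→Dubois, Slot 5→Costa+Espinoza, Slot 6→Tanaka, Slot 7→Tanaka, Slot 8→Espinoza+Dubois, Slot 9→Costa+Dubois, Slot 10→Costa+Espinoza, Slot 11→Costa.
Loads: Costa 4, Tanaka 4, Espinoza 4, Dubois 3 — all ≤ 4.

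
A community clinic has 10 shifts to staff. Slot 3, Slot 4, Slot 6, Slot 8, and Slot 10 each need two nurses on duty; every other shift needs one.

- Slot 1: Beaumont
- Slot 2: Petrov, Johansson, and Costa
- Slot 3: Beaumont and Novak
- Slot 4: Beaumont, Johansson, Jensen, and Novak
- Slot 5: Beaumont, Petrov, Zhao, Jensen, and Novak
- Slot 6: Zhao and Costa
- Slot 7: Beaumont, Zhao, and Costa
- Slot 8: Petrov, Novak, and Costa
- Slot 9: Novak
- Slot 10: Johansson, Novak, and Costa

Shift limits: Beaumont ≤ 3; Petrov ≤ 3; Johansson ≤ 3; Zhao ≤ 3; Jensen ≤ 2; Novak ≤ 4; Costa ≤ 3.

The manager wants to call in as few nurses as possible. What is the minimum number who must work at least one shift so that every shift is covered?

5

15 slots to fill and no one can take more than 4, so at least ⌈15/4⌉ = 4 nurses are needed.
Any 4 nurses together have capacity at most 4+3+3+3 = 13 < 15 slots, so 4 can never suffice.
Beaumont, Petrov, Zhao, Novak, and Costa alone can cover everything: Slot 1→Beaumont, Slot 2→Petrov, Slot 3→Beaumont+Novak, Slot 4→Beaumont+Novak, Slot 5→Petrov, Slot 6→Zhao+Costa, Slot 7→Zhao, Slot 8→Petrov+Costa, Slot 9→Novak, Slot 10→Novak+Costa.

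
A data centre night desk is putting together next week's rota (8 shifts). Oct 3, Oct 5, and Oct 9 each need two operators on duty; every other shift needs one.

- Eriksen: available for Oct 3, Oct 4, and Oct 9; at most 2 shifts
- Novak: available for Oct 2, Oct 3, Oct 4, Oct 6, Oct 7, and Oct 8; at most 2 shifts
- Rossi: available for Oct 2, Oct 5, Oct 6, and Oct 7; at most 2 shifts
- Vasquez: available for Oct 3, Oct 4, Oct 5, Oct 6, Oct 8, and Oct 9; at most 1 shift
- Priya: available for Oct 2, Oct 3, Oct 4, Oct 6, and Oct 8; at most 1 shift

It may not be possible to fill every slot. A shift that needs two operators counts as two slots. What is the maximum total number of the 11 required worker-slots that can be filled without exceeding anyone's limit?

8

Total capacity across all operators is 2+2+2+1+1 = 8, and 11 slots are needed, so at most 8 can be filled.
An assignment achieving 8: Oct 2→Novak, Oct 3→Eriksen, Oct 5→Rossi+Vasquez, Oct 6→Rossi, Oct 7→Novak, Oct 8→Priya, Oct 9→Eriksen.
Loads: Eriksen 2/2, Novak 2/2, Rossi 2/2, Vasquez 1/1, Priya 1/1.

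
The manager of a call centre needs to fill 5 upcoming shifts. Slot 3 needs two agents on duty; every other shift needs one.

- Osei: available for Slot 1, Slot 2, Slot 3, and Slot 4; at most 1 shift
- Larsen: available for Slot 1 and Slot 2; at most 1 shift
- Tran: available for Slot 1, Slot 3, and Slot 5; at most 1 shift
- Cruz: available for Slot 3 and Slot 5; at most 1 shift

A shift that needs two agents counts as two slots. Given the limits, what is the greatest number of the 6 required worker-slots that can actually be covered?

4

Total capacity across all agents is 1+1+1+1 = 4, and 6 slots are needed, so at most 4 can be filled.
An assignment achieving 4: Slot 2→Larsen, Slot 3→Cruz, Slot 4→Osei, Slot 5→Tran.
Loads: Osei 1/1, Larsen 1/1, Tran 1/1, Cruz 1/1.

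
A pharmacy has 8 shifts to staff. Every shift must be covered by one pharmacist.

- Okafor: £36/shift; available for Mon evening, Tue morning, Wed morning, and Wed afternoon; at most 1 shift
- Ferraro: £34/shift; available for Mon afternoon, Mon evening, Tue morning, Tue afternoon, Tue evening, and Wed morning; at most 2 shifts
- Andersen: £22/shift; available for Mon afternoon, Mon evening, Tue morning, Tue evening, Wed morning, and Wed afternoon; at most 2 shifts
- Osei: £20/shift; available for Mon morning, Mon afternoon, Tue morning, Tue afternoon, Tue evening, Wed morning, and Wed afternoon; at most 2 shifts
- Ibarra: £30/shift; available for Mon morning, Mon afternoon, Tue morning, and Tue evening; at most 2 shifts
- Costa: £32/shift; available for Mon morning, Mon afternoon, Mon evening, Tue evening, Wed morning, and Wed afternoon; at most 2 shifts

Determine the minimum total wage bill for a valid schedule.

Picking the cheapest available pharmacist for each shift independently would cost £162, but that ignores the shift limits.
An optimal schedule: Mon morning→Osei, Mon afternoon→Ibarra, Mon evening→Andersen, Tue morning→Ibarra, Tue afternoon→Osei, Tue evening→Costa, Wed morning→Costa, Wed afternoon→Andersen.
Total: 20 + 30 + 22 + 30 + 20 + 32 + 32 + 22 = £208.

£208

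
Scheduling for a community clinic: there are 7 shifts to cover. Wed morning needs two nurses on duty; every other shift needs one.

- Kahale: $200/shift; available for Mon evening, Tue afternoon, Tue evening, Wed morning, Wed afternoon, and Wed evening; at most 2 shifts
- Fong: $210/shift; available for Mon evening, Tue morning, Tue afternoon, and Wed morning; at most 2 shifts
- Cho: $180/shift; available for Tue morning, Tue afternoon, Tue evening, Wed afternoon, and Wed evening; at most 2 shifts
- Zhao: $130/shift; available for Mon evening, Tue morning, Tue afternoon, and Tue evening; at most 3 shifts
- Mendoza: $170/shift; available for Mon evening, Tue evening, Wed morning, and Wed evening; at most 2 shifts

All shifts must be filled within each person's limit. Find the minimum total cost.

Picking the cheapest available nurse for each shift independently would cost $1240, but that ignores the shift limits.
An optimal schedule: Mon evening→Zhao, Tue morning→Zhao, Tue afternoon→Zhao, Tue evening→Cho, Wed morning→Mendoza+Kahale, Wed afternoon→Cho, Wed evening→Mendoza.
Total: 130 + 130 + 130 + 180 + 170 + 200 + 180 + 170 = $1290.

$1290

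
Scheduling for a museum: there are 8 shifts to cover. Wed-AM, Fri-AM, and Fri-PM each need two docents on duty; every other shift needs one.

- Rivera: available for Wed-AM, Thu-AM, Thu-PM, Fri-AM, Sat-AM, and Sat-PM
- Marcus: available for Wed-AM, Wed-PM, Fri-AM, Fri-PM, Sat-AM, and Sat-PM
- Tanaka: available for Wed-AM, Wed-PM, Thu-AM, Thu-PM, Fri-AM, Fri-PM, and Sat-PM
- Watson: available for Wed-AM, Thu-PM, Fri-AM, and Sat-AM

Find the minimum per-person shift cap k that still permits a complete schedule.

With 4 docents and 11 worker-slots to fill, someone must work at least ⌈11/4⌉ = 3 shifts, so k ≥ 3.
k = 3 works: Wed-AM→Tanaka+Watson, Wed-PM→Marcus, Thu-AM→Rivera, Thu-PM→Rivera, Fri-AM→Tanaka+Watson, Fri-PM→Marcus+Tanaka, Sat-AM→Rivera, Sat-PM→Marcus.
Loads: Rivera 3, Marcus 3, Tanaka 3, Watson 2 — all ≤ 3.

3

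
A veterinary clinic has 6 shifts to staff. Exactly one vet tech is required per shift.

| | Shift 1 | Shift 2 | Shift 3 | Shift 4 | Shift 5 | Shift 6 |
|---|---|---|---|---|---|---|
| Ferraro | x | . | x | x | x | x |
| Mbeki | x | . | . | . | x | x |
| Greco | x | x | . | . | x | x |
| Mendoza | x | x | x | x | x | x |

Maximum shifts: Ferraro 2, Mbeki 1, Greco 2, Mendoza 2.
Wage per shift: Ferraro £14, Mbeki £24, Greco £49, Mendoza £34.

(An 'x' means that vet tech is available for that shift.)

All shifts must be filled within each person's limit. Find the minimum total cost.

Picking the cheapest available vet tech for each shift independently would cost £104, but that ignores the shift limits.
An optimal schedule: Shift 1→Mbeki, Shift 2→Mendoza, Shift 3→Ferraro, Shift 4→Ferraro, Shift 5→Mendoza, Shift 6→Greco.
Total: 24 + 34 + 14 + 14 + 34 + 49 = £169.

£169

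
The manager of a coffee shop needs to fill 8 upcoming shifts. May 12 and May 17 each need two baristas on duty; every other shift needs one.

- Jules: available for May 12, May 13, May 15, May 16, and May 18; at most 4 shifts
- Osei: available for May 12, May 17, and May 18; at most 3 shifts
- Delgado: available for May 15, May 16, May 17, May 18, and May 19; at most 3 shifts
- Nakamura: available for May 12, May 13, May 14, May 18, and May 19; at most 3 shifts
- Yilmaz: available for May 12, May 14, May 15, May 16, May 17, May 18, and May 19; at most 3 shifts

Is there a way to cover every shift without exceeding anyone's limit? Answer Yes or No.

One valid schedule: May 12→Osei+Nakamura, May 13→Jules, May 14→Nakamura, May 15→Jules, May 16→Jules, May 17→Osei+Delgado, May 18→Jules, May 19→Delgado.
Loads: Jules 4/4, Osei 2/3, Delgado 2/3, Nakamura 2/3, Yilmaz 0/3 — all within limits.

Yes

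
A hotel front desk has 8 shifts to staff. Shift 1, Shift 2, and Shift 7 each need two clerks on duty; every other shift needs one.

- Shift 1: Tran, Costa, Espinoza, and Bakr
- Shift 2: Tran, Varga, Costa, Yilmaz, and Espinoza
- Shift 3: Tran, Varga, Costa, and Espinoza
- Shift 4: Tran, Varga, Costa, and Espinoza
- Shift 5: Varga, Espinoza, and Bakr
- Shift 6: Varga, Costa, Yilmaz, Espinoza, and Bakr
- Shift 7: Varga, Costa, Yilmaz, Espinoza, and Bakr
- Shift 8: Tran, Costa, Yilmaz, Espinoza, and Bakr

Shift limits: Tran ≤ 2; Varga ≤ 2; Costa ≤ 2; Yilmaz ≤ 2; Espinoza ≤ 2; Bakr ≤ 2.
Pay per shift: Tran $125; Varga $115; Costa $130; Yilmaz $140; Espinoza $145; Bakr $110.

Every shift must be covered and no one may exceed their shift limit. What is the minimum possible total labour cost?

Picking the cheapest available clerk for each shift independently would cost $1260, but that ignores the shift limits.
An optimal schedule: Shift 1→Tran+Costa, Shift 2→Costa+Yilmaz, Shift 3→Varga, Shift 4→Varga, Shift 5→Bakr, Shift 6→Bakr, Shift 7→Yilmaz+Espinoza, Shift 8→Tran.
Total: 125 + 130 + 130 + 140 + 115 + 115 + 110 + 110 + 140 + 145 + 125 = $1385.

$1385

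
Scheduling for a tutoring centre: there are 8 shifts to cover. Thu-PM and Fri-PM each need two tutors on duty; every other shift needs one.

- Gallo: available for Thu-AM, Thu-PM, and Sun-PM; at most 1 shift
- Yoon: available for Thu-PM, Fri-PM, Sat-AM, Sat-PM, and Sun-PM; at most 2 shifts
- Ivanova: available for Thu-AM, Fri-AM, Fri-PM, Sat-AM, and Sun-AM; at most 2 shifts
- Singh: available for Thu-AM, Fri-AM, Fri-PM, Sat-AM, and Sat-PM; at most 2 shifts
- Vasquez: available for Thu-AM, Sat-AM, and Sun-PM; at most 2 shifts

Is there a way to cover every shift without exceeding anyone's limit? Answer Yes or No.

No

Total capacity is 1+2+2+2+2 = 9 but 10 worker-slots are needed — infeasible.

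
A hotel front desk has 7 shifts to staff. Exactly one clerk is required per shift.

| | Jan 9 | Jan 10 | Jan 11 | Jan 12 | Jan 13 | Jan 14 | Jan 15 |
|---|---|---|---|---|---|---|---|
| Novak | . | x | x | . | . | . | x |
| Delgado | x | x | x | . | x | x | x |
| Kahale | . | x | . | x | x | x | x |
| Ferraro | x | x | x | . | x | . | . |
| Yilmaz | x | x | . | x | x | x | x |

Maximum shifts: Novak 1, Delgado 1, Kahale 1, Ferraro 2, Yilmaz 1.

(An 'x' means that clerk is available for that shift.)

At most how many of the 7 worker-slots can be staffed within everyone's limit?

Total capacity across all clerks is 1+1+1+2+1 = 6, and 7 slots are needed, so at most 6 can be filled.
An assignment achieving 6: Jan 9→Delgado, Jan 10→Ferraro, Jan 11→Novak, Jan 12→Kahale, Jan 13→Ferraro, Jan 14→Yilmaz.
Loads: Novak 1/1, Delgado 1/1, Kahale 1/1, Ferraro 2/2, Yilmaz 1/1.

6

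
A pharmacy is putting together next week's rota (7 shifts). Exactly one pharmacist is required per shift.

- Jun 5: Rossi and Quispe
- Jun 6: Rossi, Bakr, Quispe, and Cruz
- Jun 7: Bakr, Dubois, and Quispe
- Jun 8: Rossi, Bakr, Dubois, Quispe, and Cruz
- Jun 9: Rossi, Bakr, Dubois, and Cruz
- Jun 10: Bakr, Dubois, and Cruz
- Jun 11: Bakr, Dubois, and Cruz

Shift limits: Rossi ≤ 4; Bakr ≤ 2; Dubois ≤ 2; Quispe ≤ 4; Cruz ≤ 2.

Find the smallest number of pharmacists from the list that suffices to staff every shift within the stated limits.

7 slots to fill and no one can take more than 4, so at least ⌈7/4⌉ = 2 pharmacists are needed.
No set of 2 pharmacists can cover every shift (each such set leaves at least one shift with no one available or exceeds a cap).
Rossi, Bakr, and Dubois alone can cover everything: Jun 5→Rossi, Jun 6→Rossi, Jun 7→Bakr, Jun 8→Rossi, Jun 9→Rossi, Jun 10→Bakr, Jun 11→Dubois.

3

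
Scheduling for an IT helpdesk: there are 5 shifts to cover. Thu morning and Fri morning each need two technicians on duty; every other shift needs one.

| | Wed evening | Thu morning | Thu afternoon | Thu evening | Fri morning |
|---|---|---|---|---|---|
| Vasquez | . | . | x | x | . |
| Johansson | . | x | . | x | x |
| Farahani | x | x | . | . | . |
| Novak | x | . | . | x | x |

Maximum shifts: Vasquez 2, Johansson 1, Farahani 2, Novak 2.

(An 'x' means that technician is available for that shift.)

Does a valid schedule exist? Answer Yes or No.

Total capacity is 7 and 7 slots are needed, so capacity alone doesn't rule it out.
Shifts {Thu morning, Fri morning} need 4 worker-slots in total, but the technicians available for any of those shifts (Johansson, Farahani, and Novak) can supply at most 3 among them. So no valid schedule exists.

No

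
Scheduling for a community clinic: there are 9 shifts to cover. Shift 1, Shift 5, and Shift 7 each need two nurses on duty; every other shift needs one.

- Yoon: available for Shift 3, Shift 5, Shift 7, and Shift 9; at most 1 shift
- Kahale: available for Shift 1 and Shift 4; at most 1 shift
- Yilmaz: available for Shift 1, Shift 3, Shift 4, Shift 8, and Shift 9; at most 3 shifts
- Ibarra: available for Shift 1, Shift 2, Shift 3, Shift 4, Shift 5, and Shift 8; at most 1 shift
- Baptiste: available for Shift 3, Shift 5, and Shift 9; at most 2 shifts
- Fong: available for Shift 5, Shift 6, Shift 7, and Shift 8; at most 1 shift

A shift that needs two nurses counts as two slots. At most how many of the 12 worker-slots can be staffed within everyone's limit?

9

Total capacity across all nurses is 1+1+3+1+2+1 = 9, and 12 slots are needed, so at most 9 can be filled.
An assignment achieving 9: Shift 1→Kahale+Yilmaz, Shift 2→Ibarra, Shift 3→Baptiste, Shift 4→Yilmaz, Shift 6→Fong, Shift 7→Yoon, Shift 8→Yilmaz, Shift 9→Baptiste.
Loads: Yoon 1/1, Kahale 1/1, Yilmaz 3/3, Ibarra 1/1, Baptiste 2/2, Fong 1/1.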